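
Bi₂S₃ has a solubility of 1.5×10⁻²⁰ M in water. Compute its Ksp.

Ksp = 8.2×10⁻⁹⁸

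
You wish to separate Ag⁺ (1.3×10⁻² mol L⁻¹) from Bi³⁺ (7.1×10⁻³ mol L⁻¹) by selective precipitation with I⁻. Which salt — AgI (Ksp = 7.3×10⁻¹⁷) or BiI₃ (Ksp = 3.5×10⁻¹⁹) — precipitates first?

Precipitation of each salt begins when its ion product equals Ksp.
For AgI: [I⁻] = (Ksp/[Ag⁺]) = 5.6×10⁻¹⁵ mol L⁻¹
For BiI₃: [I⁻] = (Ksp/[Bi³⁺])^(1/3) = 3.7×10⁻⁶ mol L⁻¹
Since AgI needs less I⁻ to reach saturation, it precipitates first.

AgI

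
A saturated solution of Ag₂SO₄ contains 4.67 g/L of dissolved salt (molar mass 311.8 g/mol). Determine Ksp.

Ksp = 1.34×10⁻⁵

Convert to molarity: s = 4.67 / 311.8 = 1.4978×10⁻² mol/L
Ag₂SO₄(s) ⇌ 2 Ag⁺(aq) + SO₄²⁻(aq)
Let s be the molar solubility. Then [Ag⁺] = 2s and [SO₄²⁻] = s.
Ksp = [Ag⁺]^2[SO₄²⁻] = (2s)^2 · s = 4s^3
Ksp = 4 × (1.4978×10⁻²)^3 = 1.34×10⁻⁵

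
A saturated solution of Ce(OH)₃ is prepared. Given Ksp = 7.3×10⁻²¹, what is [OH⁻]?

1.2×10⁻⁵ M

Ce(OH)₃(s) ⇌ Ce³⁺(aq) + 3 OH⁻(aq)
With molar solubility s: [Ce³⁺] = s, [OH⁻] = 3s.
Ksp = [Ce³⁺][OH⁻]^3 = s · (3s)^3 = 27s^4 = 7.3×10⁻²¹
s = 4.1×10⁻⁶ mol L⁻¹
[OH⁻] = 3s = 1.2×10⁻⁵ mol L⁻¹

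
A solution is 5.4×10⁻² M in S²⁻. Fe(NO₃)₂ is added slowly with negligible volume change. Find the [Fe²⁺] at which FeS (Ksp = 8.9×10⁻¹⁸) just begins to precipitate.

1.6×10⁻¹⁶ M

A salt starts to precipitate once the ion product Q reaches its Ksp.
FeS(s) ⇌ Fe²⁺(aq) + S²⁻(aq)
Ksp = [Fe²⁺][S²⁻] = [Fe²⁺](5.4×10⁻²)
[Fe²⁺] = 8.9×10⁻¹⁸ / (5.4×10⁻²) = 1.6×10⁻¹⁶
[Fe²⁺] = 1.6×10⁻¹⁶ M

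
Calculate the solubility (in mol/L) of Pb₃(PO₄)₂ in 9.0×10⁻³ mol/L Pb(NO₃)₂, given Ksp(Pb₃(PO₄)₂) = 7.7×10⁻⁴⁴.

Pb₃(PO₄)₂(s) ⇌ 3 Pb²⁺(aq) + 2 PO₄³⁻(aq)
With Pb²⁺ already at 9.0×10⁻³ mol/L and s small, take [Pb²⁺] ≈ 9.0×10⁻³ mol/L and [PO₄³⁻] = 2s.
Ksp = [Pb²⁺]^3[PO₄³⁻]^2 = (9.0×10⁻³)^3(2s)^2
(2s)^2 = 7.7×10⁻⁴⁴ / (9.0×10⁻³)^3 = 1.1×10⁻³⁷
s = 1.6×10⁻¹⁹ mol/L

1.6×10⁻¹⁹ M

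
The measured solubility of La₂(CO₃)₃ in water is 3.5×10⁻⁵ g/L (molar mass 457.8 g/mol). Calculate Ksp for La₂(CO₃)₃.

Ksp = 2.8×10⁻³⁴

Molar solubility s = (3.5×10⁻⁵ g/L) / (457.8 g/mol) = 7.645×10⁻⁸ mol/L
La₂(CO₃)₃(s) ⇌ 2 La³⁺(aq) + 3 CO₃²⁻(aq)
For each mole of La₂(CO₃)₃ that dissolves per liter, [La³⁺] = 2s and [CO₃²⁻] = 3s; let s denote this solubility.
Ksp = [La³⁺]^2[CO₃²⁻]^3 = (2s)^2 · (3s)^3 = 108s^5
Ksp = 108 × (7.645×10⁻⁸)^5 = 2.8×10⁻³⁴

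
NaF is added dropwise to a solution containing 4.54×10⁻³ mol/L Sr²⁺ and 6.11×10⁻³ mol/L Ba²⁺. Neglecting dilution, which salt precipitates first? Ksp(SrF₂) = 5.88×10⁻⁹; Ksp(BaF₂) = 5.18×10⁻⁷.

SrF₂

Each salt precipitates once Q = Ksp for that salt.
For SrF₂: [F⁻] = (Ksp/[Sr²⁺])^(1/2) = 1.14×10⁻³ mol/L
For BaF₂: [F⁻] = (Ksp/[Ba²⁺])^(1/2) = 9.21×10⁻³ mol/L
Since SrF₂ needs less F⁻ to reach saturation, it precipitates first.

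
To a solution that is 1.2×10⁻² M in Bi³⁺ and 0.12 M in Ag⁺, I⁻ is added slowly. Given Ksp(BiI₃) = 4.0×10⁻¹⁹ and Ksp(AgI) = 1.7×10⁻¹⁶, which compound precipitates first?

Each salt precipitates once Q = Ksp for that salt.
For BiI₃: [I⁻] = (Ksp/[Bi³⁺])^(1/3) = 3.2×10⁻⁶ M
For AgI: [I⁻] = (Ksp/[Ag⁺]) = 1.4×10⁻¹⁵ M
Since AgI needs less I⁻ to reach saturation, it precipitates first.

AgI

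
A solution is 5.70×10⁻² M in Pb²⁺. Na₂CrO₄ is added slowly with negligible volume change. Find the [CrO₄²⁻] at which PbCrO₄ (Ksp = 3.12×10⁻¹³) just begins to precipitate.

5.47×10⁻¹² M

Precipitation of each salt begins when its ion product equals Ksp.
PbCrO₄(s) ⇌ Pb²⁺(aq) + CrO₄²⁻(aq)
Ksp = [Pb²⁺][CrO₄²⁻] = [CrO₄²⁻](5.70×10⁻²)
[CrO₄²⁻] = 3.12×10⁻¹³ / (5.70×10⁻²) = 5.47×10⁻¹²
[CrO₄²⁻] = 5.47×10⁻¹² M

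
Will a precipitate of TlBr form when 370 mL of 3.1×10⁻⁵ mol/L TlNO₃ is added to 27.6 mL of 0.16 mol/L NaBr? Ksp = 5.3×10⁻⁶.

No

Total volume after mixing = 370 + 27.6 = 397.6 mL.
[Tl⁺] = (3.1×10⁻⁵)(370)/397.6 = 2.9×10⁻⁵ mol/L
[Br⁻] = (0.16)(27.6)/397.6 = 1.1×10⁻² mol/L
Q = [Tl⁺][Br⁻] = 3.2×10⁻⁷
Since Q (3.2×10⁻⁷) is less than Ksp (5.3×10⁻⁶), no TlBr precipitates.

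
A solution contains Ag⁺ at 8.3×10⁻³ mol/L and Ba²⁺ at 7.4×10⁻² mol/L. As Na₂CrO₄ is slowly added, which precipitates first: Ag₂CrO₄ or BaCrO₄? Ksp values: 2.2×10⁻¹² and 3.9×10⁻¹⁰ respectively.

Precipitation of each salt begins when its ion product equals Ksp.
For Ag₂CrO₄: [CrO₄²⁻] = (Ksp/[Ag⁺]^2) = 3.2×10⁻⁸ mol/L
For BaCrO₄: [CrO₄²⁻] = (Ksp/[Ba²⁺]) = 5.3×10⁻⁹ mol/L
BaCrO₄ requires the lower [CrO₄²⁻], so it precipitates first.

BaCrO₄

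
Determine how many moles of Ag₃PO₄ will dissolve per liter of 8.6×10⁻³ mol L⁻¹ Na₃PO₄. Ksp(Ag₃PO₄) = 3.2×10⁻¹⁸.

2.4×10⁻⁶ M

Ag₃PO₄(s) ⇌ 3 Ag⁺(aq) + PO₄³⁻(aq)
The solution already contains PO₄³⁻ at 8.6×10⁻³ mol L⁻¹. Let s be the molar solubility of Ag₃PO₄.
[PO₄³⁻] ≈ 8.6×10⁻³ mol L⁻¹ (common ion dominates); [Ag⁺] = 3s.
Ksp = [Ag⁺]^3[PO₄³⁻] = (3s)^3(8.6×10⁻³)
(3s)^3 = 3.2×10⁻¹⁸ / (8.6×10⁻³) = 3.7×10⁻¹⁶
s = 2.4×10⁻⁶ mol L⁻¹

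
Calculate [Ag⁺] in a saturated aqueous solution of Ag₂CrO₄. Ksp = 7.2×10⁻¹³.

1.1×10⁻⁴ M

Ag₂CrO₄(s) ⇌ 2 Ag⁺(aq) + CrO₄²⁻(aq)
Call the molar solubility s, so that [Ag⁺] = 2s and [CrO₄²⁻] = s.
Ksp = [Ag⁺]^2[CrO₄²⁻] = (2s)^2 · s = 4s^3 = 7.2×10⁻¹³
s = 5.6×10⁻⁵ M
[Ag⁺] = 2s = 1.1×10⁻⁴ M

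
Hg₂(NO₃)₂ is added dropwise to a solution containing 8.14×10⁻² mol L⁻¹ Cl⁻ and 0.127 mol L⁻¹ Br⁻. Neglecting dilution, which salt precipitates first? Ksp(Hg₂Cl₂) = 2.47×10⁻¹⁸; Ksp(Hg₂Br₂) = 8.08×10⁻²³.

The threshold for precipitation is Q = Ksp.
For Hg₂Cl₂: [Hg₂²⁺] = (Ksp/[Cl⁻]^2) = 3.73×10⁻¹⁶ mol L⁻¹
For Hg₂Br₂: [Hg₂²⁺] = (Ksp/[Br⁻]^2) = 5.01×10⁻²¹ mol L⁻¹
The smaller threshold [Hg₂²⁺] is reached first, so Hg₂Br₂ precipitates first.

Hg₂Br₂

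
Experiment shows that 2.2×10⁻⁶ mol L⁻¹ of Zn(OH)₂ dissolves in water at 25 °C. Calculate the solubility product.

Ksp = 4.3×10⁻¹⁷

Zn(OH)₂(s) ⇌ Zn²⁺(aq) + 2 OH⁻(aq)
Let s be the molar solubility. Then [Zn²⁺] = s and [OH⁻] = 2s.
Ksp = [Zn²⁺][OH⁻]^2 = s · (2s)^2 = 4s^3
Ksp = 4 × (2.2×10⁻⁶)^3 = 4.3×10⁻¹⁷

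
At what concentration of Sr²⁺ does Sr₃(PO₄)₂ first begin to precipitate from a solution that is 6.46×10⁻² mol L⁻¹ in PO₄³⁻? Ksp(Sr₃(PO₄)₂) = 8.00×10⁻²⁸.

5.77×10⁻⁹ M

The threshold for precipitation is Q = Ksp.
Sr₃(PO₄)₂(s) ⇌ 3 Sr²⁺(aq) + 2 PO₄³⁻(aq)
Ksp = [Sr²⁺]^3[PO₄³⁻]^2 = [Sr²⁺]^3(6.46×10⁻²)^2
[Sr²⁺]^3 = 8.00×10⁻²⁸ / (6.46×10⁻²)^2 = 1.92×10⁻²⁵
[Sr²⁺] = 5.77×10⁻⁹ mol L⁻¹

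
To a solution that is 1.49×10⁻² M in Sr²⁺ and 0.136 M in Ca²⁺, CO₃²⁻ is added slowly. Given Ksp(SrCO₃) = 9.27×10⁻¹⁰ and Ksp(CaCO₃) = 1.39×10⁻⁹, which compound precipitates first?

CaCO₃

Each salt precipitates once Q = Ksp for that salt.
For SrCO₃: [CO₃²⁻] = (Ksp/[Sr²⁺]) = 6.22×10⁻⁸ M
For CaCO₃: [CO₃²⁻] = (Ksp/[Ca²⁺]) = 1.02×10⁻⁸ M
The smaller threshold [CO₃²⁻] is reached first, so CaCO₃ precipitates first.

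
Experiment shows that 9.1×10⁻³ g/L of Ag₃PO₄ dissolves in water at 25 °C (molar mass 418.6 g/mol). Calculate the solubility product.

Ksp = 6.0×10⁻¹⁸

Molar solubility s = (9.1×10⁻³ g/L) / (418.6 g/mol) = 2.174×10⁻⁵ mol/L
Ag₃PO₄(s) ⇌ 3 Ag⁺(aq) + PO₄³⁻(aq)
With molar solubility s: [Ag⁺] = 3s, [PO₄³⁻] = s.
Ksp = [Ag⁺]^3[PO₄³⁻] = (3s)^3 · s = 27s^4
Ksp = 27 × (2.174×10⁻⁵)^4 = 6.0×10⁻¹⁸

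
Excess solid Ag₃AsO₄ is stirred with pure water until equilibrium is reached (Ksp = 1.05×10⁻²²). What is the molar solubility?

1.40×10⁻⁶ M

Ag₃AsO₄(s) ⇌ 3 Ag⁺(aq) + AsO₄³⁻(aq)
If s mol/L of Ag₃AsO₄ dissolves, [Ag⁺] = 3s and [AsO₄³⁻] = s.
Ksp = [Ag⁺]^3[AsO₄³⁻] = (3s)^3 · s = 27s^4
27s^4 = 1.05×10⁻²²  ⇒  s^4 = 3.89×10⁻²⁴
Taking the 4th root, s = 1.40×10⁻⁶ mol/L.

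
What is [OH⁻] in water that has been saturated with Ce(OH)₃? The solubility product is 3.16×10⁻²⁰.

1.75×10⁻⁵ M

Ce(OH)₃(s) ⇌ Ce³⁺(aq) + 3 OH⁻(aq)
Let s be the molar solubility. Then [Ce³⁺] = s and [OH⁻] = 3s.
Ksp = [Ce³⁺][OH⁻]^3 = s · (3s)^3 = 27s^4 = 3.16×10⁻²⁰
s = 5.85×10⁻⁶ mol/L
[OH⁻] = 3s = 1.75×10⁻⁵ mol/L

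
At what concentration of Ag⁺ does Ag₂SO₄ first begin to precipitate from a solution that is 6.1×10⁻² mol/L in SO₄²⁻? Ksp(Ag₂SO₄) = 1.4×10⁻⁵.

1.5×10⁻² M

Precipitation of each salt begins when its ion product equals Ksp.
Ag₂SO₄(s) ⇌ 2 Ag⁺(aq) + SO₄²⁻(aq)
Ksp = [Ag⁺]^2[SO₄²⁻] = [Ag⁺]^2(6.1×10⁻²)
[Ag⁺]^2 = 1.4×10⁻⁵ / (6.1×10⁻²) = 2.3×10⁻⁴
[Ag⁺] = 1.5×10⁻² mol/L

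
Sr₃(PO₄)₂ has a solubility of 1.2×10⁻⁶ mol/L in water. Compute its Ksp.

Ksp = 2.7×10⁻²⁸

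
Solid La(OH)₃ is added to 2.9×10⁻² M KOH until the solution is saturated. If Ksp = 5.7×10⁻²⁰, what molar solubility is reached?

La(OH)₃(s) ⇌ La³⁺(aq) + 3 OH⁻(aq)
The solution already contains OH⁻ at 2.9×10⁻² M. Let s be the molar solubility of La(OH)₃.
[OH⁻] ≈ 2.9×10⁻² M (common ion dominates); [La³⁺] = s.
Ksp = [La³⁺][OH⁻]^3 = s(2.9×10⁻²)^3
s = 5.7×10⁻²⁰ / (2.9×10⁻²)^3 = 2.3×10⁻¹⁵
s = 2.3×10⁻¹⁵ M

2.3×10⁻¹⁵ M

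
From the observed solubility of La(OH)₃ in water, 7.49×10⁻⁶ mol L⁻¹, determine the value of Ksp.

La(OH)₃(s) ⇌ La³⁺(aq) + 3 OH⁻(aq)
For each mole of La(OH)₃ that dissolves per liter, [La³⁺] = s and [OH⁻] = 3s; let s denote this solubility.
Ksp = [La³⁺][OH⁻]^3 = s · (3s)^3 = 27s^4
Ksp = 27 × (7.49×10⁻⁶)^4 = 8.50×10⁻²⁰

Ksp = 8.50×10⁻²⁰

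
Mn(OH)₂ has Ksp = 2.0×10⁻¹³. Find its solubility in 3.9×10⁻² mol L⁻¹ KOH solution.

1.3×10⁻¹⁰ M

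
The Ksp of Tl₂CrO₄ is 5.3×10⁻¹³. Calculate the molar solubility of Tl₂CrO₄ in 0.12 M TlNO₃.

Tl₂CrO₄(s) ⇌ 2 Tl⁺(aq) + CrO₄²⁻(aq)
Tl⁺ is already present at 0.12 M. If s mol/L of Tl₂CrO₄ dissolves, [CrO₄²⁻] = s while [Tl⁺] ≈ 0.12 M.
Ksp = [Tl⁺]^2[CrO₄²⁻] = (0.12)^2s
s = 5.3×10⁻¹³ / (0.12)^2 = 3.7×10⁻¹¹
s = 3.7×10⁻¹¹ M

3.7×10⁻¹¹ M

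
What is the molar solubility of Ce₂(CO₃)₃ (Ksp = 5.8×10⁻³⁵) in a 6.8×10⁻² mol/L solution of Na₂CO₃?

Ce₂(CO₃)₃(s) ⇌ 2 Ce³⁺(aq) + 3 CO₃²⁻(aq)
The solution already contains CO₃²⁻ at 6.8×10⁻² mol/L. Let s be the molar solubility of Ce₂(CO₃)₃.
[CO₃²⁻] ≈ 6.8×10⁻² mol/L (common ion dominates); [Ce³⁺] = 2s.
Ksp = [Ce³⁺]^2[CO₃²⁻]^3 = (2s)^2(6.8×10⁻²)^3
(2s)^2 = 5.8×10⁻³⁵ / (6.8×10⁻²)^3 = 1.8×10⁻³¹
s = 2.1×10⁻¹⁶ mol/L

2.1×10⁻¹⁶ M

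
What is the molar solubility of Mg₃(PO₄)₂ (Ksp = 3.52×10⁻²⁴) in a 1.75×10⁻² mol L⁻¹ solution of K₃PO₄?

7.52×10⁻⁸ M

Mg₃(PO₄)₂(s) ⇌ 3 Mg²⁺(aq) + 2 PO₄³⁻(aq)
With PO₄³⁻ already at 1.75×10⁻² mol L⁻¹ and s small, take [PO₄³⁻] ≈ 1.75×10⁻² mol L⁻¹ and [Mg²⁺] = 3s.
Ksp = [Mg²⁺]^3[PO₄³⁻]^2 = (3s)^3(1.75×10⁻²)^2
(3s)^3 = 3.52×10⁻²⁴ / (1.75×10⁻²)^2 = 1.15×10⁻²⁰
s = 7.52×10⁻⁸ mol L⁻¹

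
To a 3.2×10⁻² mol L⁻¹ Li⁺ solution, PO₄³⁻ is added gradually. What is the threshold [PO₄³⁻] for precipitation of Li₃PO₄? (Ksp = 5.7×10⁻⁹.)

1.7×10⁻⁴ M

Precipitation begins when Q = Ksp.
Li₃PO₄(s) ⇌ 3 Li⁺(aq) + PO₄³⁻(aq)
Ksp = [Li⁺]^3[PO₄³⁻] = [PO₄³⁻](3.2×10⁻²)^3
[PO₄³⁻] = 5.7×10⁻⁹ / (3.2×10⁻²)^3 = 1.7×10⁻⁴
[PO₄³⁻] = 1.7×10⁻⁴ mol L⁻¹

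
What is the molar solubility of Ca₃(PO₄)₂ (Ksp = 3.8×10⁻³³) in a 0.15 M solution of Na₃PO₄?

1.8×10⁻¹¹ M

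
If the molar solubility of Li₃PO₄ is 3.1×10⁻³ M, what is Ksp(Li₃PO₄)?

Ksp = 2.5×10⁻⁹

Li₃PO₄(s) ⇌ 3 Li⁺(aq) + PO₄³⁻(aq)
For each mole of Li₃PO₄ that dissolves per liter, [Li⁺] = 3s and [PO₄³⁻] = s; let s denote this solubility.
Ksp = [Li⁺]^3[PO₄³⁻] = (3s)^3 · s = 27s^4
Ksp = 27 × (3.1×10⁻³)^4 = 2.5×10⁻⁹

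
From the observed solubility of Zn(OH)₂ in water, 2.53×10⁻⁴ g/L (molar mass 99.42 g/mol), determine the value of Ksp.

Molar solubility s = (2.53×10⁻⁴ g/L) / (99.42 g/mol) = 2.5448×10⁻⁶ mol/L
Zn(OH)₂(s) ⇌ Zn²⁺(aq) + 2 OH⁻(aq)
For each mole of Zn(OH)₂ that dissolves per liter, [Zn²⁺] = s and [OH⁻] = 2s; let s denote this solubility.
Ksp = [Zn²⁺][OH⁻]^2 = s · (2s)^2 = 4s^3
Ksp = 4 × (2.5448×10⁻⁶)^3 = 6.59×10⁻¹⁷

Ksp = 6.59×10⁻¹⁷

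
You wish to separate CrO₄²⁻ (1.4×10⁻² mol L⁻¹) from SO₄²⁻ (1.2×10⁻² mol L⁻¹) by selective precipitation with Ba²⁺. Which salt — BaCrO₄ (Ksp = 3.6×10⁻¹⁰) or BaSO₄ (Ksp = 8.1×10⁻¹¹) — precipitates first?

A salt starts to precipitate once the ion product Q reaches its Ksp.
For BaCrO₄: [Ba²⁺] = (Ksp/[CrO₄²⁻]) = 2.6×10⁻⁸ mol L⁻¹
For BaSO₄: [Ba²⁺] = (Ksp/[SO₄²⁻]) = 6.8×10⁻⁹ mol L⁻¹
The smaller threshold [Ba²⁺] is reached first, so BaSO₄ precipitates first.

BaSO₄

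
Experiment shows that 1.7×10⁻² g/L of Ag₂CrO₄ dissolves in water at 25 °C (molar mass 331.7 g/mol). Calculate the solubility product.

Ksp = 5.4×10⁻¹³

Molar solubility s = (1.7×10⁻² g/L) / (331.7 g/mol) = 5.125×10⁻⁵ mol/L
Ag₂CrO₄(s) ⇌ 2 Ag⁺(aq) + CrO₄²⁻(aq)
Call the molar solubility s, so that [Ag⁺] = 2s and [CrO₄²⁻] = s.
Ksp = [Ag⁺]^2[CrO₄²⁻] = (2s)^2 · s = 4s^3
Ksp = 4 × (5.125×10⁻⁵)^3 = 5.4×10⁻¹³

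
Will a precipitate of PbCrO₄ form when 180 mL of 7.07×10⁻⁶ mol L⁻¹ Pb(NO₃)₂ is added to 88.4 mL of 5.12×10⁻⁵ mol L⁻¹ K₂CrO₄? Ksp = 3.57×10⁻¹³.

The combined volume is 268.4 mL.
[Pb²⁺] = (7.07×10⁻⁶)(180)/268.4 = 4.74×10⁻⁶ mol L⁻¹
[CrO₄²⁻] = (5.12×10⁻⁵)(88.4)/268.4 = 1.69×10⁻⁵ mol L⁻¹
Q = [Pb²⁺][CrO₄²⁻] = 8.00×10⁻¹¹
Q = 8.00×10⁻¹¹ > Ksp = 3.57×10⁻¹³, so the solution is supersaturated and PbCrO₄ precipitates.

Yes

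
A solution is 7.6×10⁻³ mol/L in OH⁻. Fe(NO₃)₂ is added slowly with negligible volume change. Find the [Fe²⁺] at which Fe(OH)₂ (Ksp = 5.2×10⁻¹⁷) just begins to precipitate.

9.0×10⁻¹³ M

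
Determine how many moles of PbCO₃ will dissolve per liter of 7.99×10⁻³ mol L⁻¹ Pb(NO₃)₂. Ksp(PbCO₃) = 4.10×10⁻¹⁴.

5.13×10⁻¹² M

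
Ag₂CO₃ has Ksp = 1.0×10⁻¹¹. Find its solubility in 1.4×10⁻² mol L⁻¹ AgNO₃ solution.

Ag₂CO₃(s) ⇌ 2 Ag⁺(aq) + CO₃²⁻(aq)
With Ag⁺ already at 1.4×10⁻² mol L⁻¹ and s small, take [Ag⁺] ≈ 1.4×10⁻² mol L⁻¹ and [CO₃²⁻] = s.
Ksp = [Ag⁺]^2[CO₃²⁻] = (1.4×10⁻²)^2s
s = 1.0×10⁻¹¹ / (1.4×10⁻²)^2 = 5.1×10⁻⁸
s = 5.1×10⁻⁸ mol L⁻¹

5.1×10⁻⁸ M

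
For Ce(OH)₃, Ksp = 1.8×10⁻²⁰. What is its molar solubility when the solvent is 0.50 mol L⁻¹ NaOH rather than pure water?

1.4×10⁻¹⁹ M

Ce(OH)₃(s) ⇌ Ce³⁺(aq) + 3 OH⁻(aq)
Let s be the solubility of Ce(OH)₃ here. The common ion gives [OH⁻] ≈ 0.50 mol L⁻¹, and [Ce³⁺] = s.
Ksp = [Ce³⁺][OH⁻]^3 = s(0.50)^3
s = 1.8×10⁻²⁰ / (0.50)^3 = 1.4×10⁻¹⁹
s = 1.4×10⁻¹⁹ mol L⁻¹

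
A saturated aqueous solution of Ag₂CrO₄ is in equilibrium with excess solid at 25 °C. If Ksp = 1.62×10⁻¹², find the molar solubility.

Ag₂CrO₄(s) ⇌ 2 Ag⁺(aq) + CrO₄²⁻(aq)
With molar solubility s: [Ag⁺] = 2s, [CrO₄²⁻] = s.
Ksp = [Ag⁺]^2[CrO₄²⁻] = (2s)^2 · s = 4s^3
4s^3 = 1.62×10⁻¹²  ⇒  s^3 = 4.05×10⁻¹³
Taking the 3rd root, s = 7.40×10⁻⁵ mol/L.

7.40×10⁻⁵ M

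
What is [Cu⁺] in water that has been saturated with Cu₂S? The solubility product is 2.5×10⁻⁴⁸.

1.7×10⁻¹⁶ M

Cu₂S(s) ⇌ 2 Cu⁺(aq) + S²⁻(aq)
For each mole of Cu₂S that dissolves per liter, [Cu⁺] = 2s and [S²⁻] = s; let s denote this solubility.
Ksp = [Cu⁺]^2[S²⁻] = (2s)^2 · s = 4s^3 = 2.5×10⁻⁴⁸
s = 8.5×10⁻¹⁷ mol/L
[Cu⁺] = 2s = 1.7×10⁻¹⁶ mol/L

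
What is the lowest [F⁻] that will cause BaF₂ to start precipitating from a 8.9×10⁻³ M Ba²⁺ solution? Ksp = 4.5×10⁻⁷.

The threshold for precipitation is Q = Ksp.
BaF₂(s) ⇌ Ba²⁺(aq) + 2 F⁻(aq)
Ksp = [Ba²⁺][F⁻]^2 = [F⁻]^2(8.9×10⁻³)
[F⁻]^2 = 4.5×10⁻⁷ / (8.9×10⁻³) = 5.1×10⁻⁵
[F⁻] = 7.1×10⁻³ M

7.1×10⁻³ M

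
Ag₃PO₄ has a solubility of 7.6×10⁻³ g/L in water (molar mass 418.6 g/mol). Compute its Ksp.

Ksp = 2.9×10⁻¹⁸

Convert to molarity: s = 7.6×10⁻³ / 418.6 = 1.816×10⁻⁵ mol/L
Ag₃PO₄(s) ⇌ 3 Ag⁺(aq) + PO₄³⁻(aq)
Call the molar solubility s, so that [Ag⁺] = 3s and [PO₄³⁻] = s.
Ksp = [Ag⁺]^3[PO₄³⁻] = (3s)^3 · s = 27s^4
Ksp = 27 × (1.816×10⁻⁵)^4 = 2.9×10⁻¹⁸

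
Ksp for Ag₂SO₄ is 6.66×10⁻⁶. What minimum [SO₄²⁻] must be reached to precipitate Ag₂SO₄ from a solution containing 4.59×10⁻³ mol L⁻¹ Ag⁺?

0.316 M

The threshold for precipitation is Q = Ksp.
Ag₂SO₄(s) ⇌ 2 Ag⁺(aq) + SO₄²⁻(aq)
Ksp = [Ag⁺]^2[SO₄²⁻] = [SO₄²⁻](4.59×10⁻³)^2
[SO₄²⁻] = 6.66×10⁻⁶ / (4.59×10⁻³)^2 = 0.316
[SO₄²⁻] = 0.316 mol L⁻¹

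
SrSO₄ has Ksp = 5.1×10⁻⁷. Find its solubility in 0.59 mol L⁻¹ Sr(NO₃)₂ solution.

8.6×10⁻⁷ M

SrSO₄(s) ⇌ Sr²⁺(aq) + SO₄²⁻(aq)
Sr²⁺ is already present at 0.59 mol L⁻¹. If s mol/L of SrSO₄ dissolves, [SO₄²⁻] = s while [Sr²⁺] ≈ 0.59 mol L⁻¹.
Ksp = [Sr²⁺][SO₄²⁻] = (0.59)s
s = 5.1×10⁻⁷ / (0.59) = 8.6×10⁻⁷
s = 8.6×10⁻⁷ mol L⁻¹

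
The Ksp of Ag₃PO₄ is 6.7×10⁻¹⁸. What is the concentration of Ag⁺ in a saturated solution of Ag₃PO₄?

Ag₃PO₄(s) ⇌ 3 Ag⁺(aq) + PO₄³⁻(aq)
Let s be the molar solubility. Then [Ag⁺] = 3s and [PO₄³⁻] = s.
Ksp = [Ag⁺]^3[PO₄³⁻] = (3s)^3 · s = 27s^4 = 6.7×10⁻¹⁸
s = 2.2×10⁻⁵ M
[Ag⁺] = 3s = 6.7×10⁻⁵ M

6.7×10⁻⁵ M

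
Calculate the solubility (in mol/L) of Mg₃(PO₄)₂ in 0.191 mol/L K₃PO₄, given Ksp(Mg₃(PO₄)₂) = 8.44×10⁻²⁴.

Mg₃(PO₄)₂(s) ⇌ 3 Mg²⁺(aq) + 2 PO₄³⁻(aq)
PO₄³⁻ is already present at 0.191 mol/L. If s mol/L of Mg₃(PO₄)₂ dissolves, [Mg²⁺] = 3s while [PO₄³⁻] ≈ 0.191 mol/L.
Ksp = [Mg²⁺]^3[PO₄³⁻]^2 = (3s)^3(0.191)^2
(3s)^3 = 8.44×10⁻²⁴ / (0.191)^2 = 2.31×10⁻²²
s = 2.05×10⁻⁸ mol/L

2.05×10⁻⁸ M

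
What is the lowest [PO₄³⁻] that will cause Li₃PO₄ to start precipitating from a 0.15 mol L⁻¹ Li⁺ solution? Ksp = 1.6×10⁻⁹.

Each salt precipitates once Q = Ksp for that salt.
Li₃PO₄(s) ⇌ 3 Li⁺(aq) + PO₄³⁻(aq)
Ksp = [Li⁺]^3[PO₄³⁻] = [PO₄³⁻](0.15)^3
[PO₄³⁻] = 1.6×10⁻⁹ / (0.15)^3 = 4.7×10⁻⁷
[PO₄³⁻] = 4.7×10⁻⁷ mol L⁻¹

4.7×10⁻⁷ M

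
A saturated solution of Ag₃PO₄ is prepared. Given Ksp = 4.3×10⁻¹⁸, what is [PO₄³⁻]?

2.0×10⁻⁵ M

Ag₃PO₄(s) ⇌ 3 Ag⁺(aq) + PO₄³⁻(aq)
If s mol/L of Ag₃PO₄ dissolves, [Ag⁺] = 3s and [PO₄³⁻] = s.
Ksp = [Ag⁺]^3[PO₄³⁻] = (3s)^3 · s = 27s^4 = 4.3×10⁻¹⁸
s = 2.0×10⁻⁵ M
[PO₄³⁻] = s = 2.0×10⁻⁵ M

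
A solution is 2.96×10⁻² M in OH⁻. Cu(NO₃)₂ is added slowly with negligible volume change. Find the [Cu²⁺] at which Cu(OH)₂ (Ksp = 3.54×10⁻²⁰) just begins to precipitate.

Precipitation begins when Q = Ksp.
Cu(OH)₂(s) ⇌ Cu²⁺(aq) + 2 OH⁻(aq)
Ksp = [Cu²⁺][OH⁻]^2 = [Cu²⁺](2.96×10⁻²)^2
[Cu²⁺] = 3.54×10⁻²⁰ / (2.96×10⁻²)^2 = 4.04×10⁻¹⁷
[Cu²⁺] = 4.04×10⁻¹⁷ M

4.04×10⁻¹⁷ M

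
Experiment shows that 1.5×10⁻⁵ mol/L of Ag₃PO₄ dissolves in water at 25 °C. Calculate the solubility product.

Ag₃PO₄(s) ⇌ 3 Ag⁺(aq) + PO₄³⁻(aq)
Let s be the molar solubility. Then [Ag⁺] = 3s and [PO₄³⁻] = s.
Ksp = [Ag⁺]^3[PO₄³⁻] = (3s)^3 · s = 27s^4
Ksp = 27 × (1.5×10⁻⁵)^4 = 1.4×10⁻¹⁸

Ksp = 1.4×10⁻¹⁸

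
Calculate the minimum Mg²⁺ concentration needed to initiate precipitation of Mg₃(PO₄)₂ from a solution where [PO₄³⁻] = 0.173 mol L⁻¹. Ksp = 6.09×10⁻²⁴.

Precipitation of each salt begins when its ion product equals Ksp.
Mg₃(PO₄)₂(s) ⇌ 3 Mg²⁺(aq) + 2 PO₄³⁻(aq)
Ksp = [Mg²⁺]^3[PO₄³⁻]^2 = [Mg²⁺]^3(0.173)^2
[Mg²⁺]^3 = 6.09×10⁻²⁴ / (0.173)^2 = 2.03×10⁻²²
[Mg²⁺] = 5.88×10⁻⁸ mol L⁻¹

5.88×10⁻⁸ M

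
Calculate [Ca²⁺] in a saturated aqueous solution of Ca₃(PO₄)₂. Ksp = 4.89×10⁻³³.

4.06×10⁻⁷ M

Ca₃(PO₄)₂(s) ⇌ 3 Ca²⁺(aq) + 2 PO₄³⁻(aq)
If s mol/L of Ca₃(PO₄)₂ dissolves, [Ca²⁺] = 3s and [PO₄³⁻] = 2s.
Ksp = [Ca²⁺]^3[PO₄³⁻]^2 = (3s)^3 · (2s)^2 = 108s^5 = 4.89×10⁻³³
s = 1.35×10⁻⁷ mol/L
[Ca²⁺] = 3s = 4.06×10⁻⁷ mol/L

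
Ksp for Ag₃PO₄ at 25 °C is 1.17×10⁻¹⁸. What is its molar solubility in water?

Ag₃PO₄(s) ⇌ 3 Ag⁺(aq) + PO₄³⁻(aq)
If s mol/L of Ag₃PO₄ dissolves, [Ag⁺] = 3s and [PO₄³⁻] = s.
Ksp = [Ag⁺]^3[PO₄³⁻] = (3s)^3 · s = 27s^4
27s^4 = 1.17×10⁻¹⁸  ⇒  s^4 = 4.33×10⁻²⁰
Taking the 4th root, s = 1.44×10⁻⁵ mol/L.

1.44×10⁻⁵ M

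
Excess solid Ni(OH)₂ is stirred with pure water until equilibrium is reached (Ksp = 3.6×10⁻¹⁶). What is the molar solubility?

4.5×10⁻⁶ M

Ni(OH)₂(s) ⇌ Ni²⁺(aq) + 2 OH⁻(aq)
For each mole of Ni(OH)₂ that dissolves per liter, [Ni²⁺] = s and [OH⁻] = 2s; let s denote this solubility.
Ksp = [Ni²⁺][OH⁻]^2 = s · (2s)^2 = 4s^3
4s^3 = 3.6×10⁻¹⁶  ⇒  s^3 = 9.0×10⁻¹⁷
s = (9.0×10⁻¹⁷)^(1/3) = 4.5×10⁻⁶ M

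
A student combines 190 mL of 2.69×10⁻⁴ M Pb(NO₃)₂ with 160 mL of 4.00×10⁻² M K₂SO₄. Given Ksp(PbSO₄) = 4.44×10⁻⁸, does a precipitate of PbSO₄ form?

Yes

Total volume after mixing = 190 + 160 = 350 mL.
[Pb²⁺] = (2.69×10⁻⁴)(190)/350 = 1.46×10⁻⁴ M
[SO₄²⁻] = (4.00×10⁻²)(160)/350 = 1.83×10⁻² M
Q = [Pb²⁺][SO₄²⁻] = 2.67×10⁻⁶
Q = 2.67×10⁻⁶ > Ksp = 4.44×10⁻⁸, so the solution is supersaturated and PbSO₄ precipitates.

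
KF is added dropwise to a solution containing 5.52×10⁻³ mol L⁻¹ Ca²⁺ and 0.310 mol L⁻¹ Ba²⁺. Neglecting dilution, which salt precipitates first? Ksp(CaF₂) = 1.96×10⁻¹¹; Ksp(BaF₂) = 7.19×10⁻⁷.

CaF₂

Each salt precipitates once Q = Ksp for that salt.
For CaF₂: [F⁻] = (Ksp/[Ca²⁺])^(1/2) = 5.96×10⁻⁵ mol L⁻¹
For BaF₂: [F⁻] = (Ksp/[Ba²⁺])^(1/2) = 1.52×10⁻³ mol L⁻¹
Since CaF₂ needs less F⁻ to reach saturation, it precipitates first.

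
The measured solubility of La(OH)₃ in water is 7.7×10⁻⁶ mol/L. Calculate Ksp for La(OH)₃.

Ksp = 9.5×10⁻²⁰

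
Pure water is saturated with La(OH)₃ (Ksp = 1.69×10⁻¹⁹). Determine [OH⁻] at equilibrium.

2.67×10⁻⁵ M

La(OH)₃(s) ⇌ La³⁺(aq) + 3 OH⁻(aq)
If s mol/L of La(OH)₃ dissolves, [La³⁺] = s and [OH⁻] = 3s.
Ksp = [La³⁺][OH⁻]^3 = s · (3s)^3 = 27s^4 = 1.69×10⁻¹⁹
s = 8.89×10⁻⁶ mol/L
[OH⁻] = 3s = 2.67×10⁻⁵ mol/L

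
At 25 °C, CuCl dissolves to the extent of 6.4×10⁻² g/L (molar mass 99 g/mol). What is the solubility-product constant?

Convert to molarity: s = 6.4×10⁻² / 99 = 6.465×10⁻⁴ mol/L
CuCl(s) ⇌ Cu⁺(aq) + Cl⁻(aq)
For each mole of CuCl that dissolves per liter, [Cu⁺] = s and [Cl⁻] = s; let s denote this solubility.
Ksp = [Cu⁺][Cl⁻] = s · s = s^2
Ksp = (6.465×10⁻⁴)^2 = 4.2×10⁻⁷

Ksp = 4.2×10⁻⁷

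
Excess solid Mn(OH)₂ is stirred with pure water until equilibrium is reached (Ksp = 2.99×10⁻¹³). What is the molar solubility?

4.21×10⁻⁵ M

Mn(OH)₂(s) ⇌ Mn²⁺(aq) + 2 OH⁻(aq)
Let s be the molar solubility. Then [Mn²⁺] = s and [OH⁻] = 2s.
Ksp = [Mn²⁺][OH⁻]^2 = s · (2s)^2 = 4s^3
4s^3 = 2.99×10⁻¹³  ⇒  s^3 = 7.48×10⁻¹⁴
s = (7.48×10⁻¹⁴)^(1/3) = 4.21×10⁻⁵ mol L⁻¹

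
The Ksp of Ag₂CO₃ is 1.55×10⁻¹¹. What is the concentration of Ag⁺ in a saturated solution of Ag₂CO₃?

Ag₂CO₃(s) ⇌ 2 Ag⁺(aq) + CO₃²⁻(aq)
For each mole of Ag₂CO₃ that dissolves per liter, [Ag⁺] = 2s and [CO₃²⁻] = s; let s denote this solubility.
Ksp = [Ag⁺]^2[CO₃²⁻] = (2s)^2 · s = 4s^3 = 1.55×10⁻¹¹
s = 1.57×10⁻⁴ mol/L
[Ag⁺] = 2s = 3.14×10⁻⁴ mol/L

3.14×10⁻⁴ M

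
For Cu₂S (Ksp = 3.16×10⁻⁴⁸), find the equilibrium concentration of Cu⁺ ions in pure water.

1.85×10⁻¹⁶ M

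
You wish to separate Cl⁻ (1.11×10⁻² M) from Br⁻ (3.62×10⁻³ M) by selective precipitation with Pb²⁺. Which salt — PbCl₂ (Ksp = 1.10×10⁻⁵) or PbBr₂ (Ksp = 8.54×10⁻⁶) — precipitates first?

The threshold for precipitation is Q = Ksp.
For PbCl₂: [Pb²⁺] = (Ksp/[Cl⁻]^2) = 8.93×10⁻² M
For PbBr₂: [Pb²⁺] = (Ksp/[Br⁻]^2) = 0.652 M
The smaller threshold [Pb²⁺] is reached first, so PbCl₂ precipitates first.

PbCl₂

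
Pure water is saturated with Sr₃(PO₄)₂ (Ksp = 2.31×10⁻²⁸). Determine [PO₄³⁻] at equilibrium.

2.33×10⁻⁶ M

Sr₃(PO₄)₂(s) ⇌ 3 Sr²⁺(aq) + 2 PO₄³⁻(aq)
For each mole of Sr₃(PO₄)₂ that dissolves per liter, [Sr²⁺] = 3s and [PO₄³⁻] = 2s; let s denote this solubility.
Ksp = [Sr²⁺]^3[PO₄³⁻]^2 = (3s)^3 · (2s)^2 = 108s^5 = 2.31×10⁻²⁸
s = 1.16×10⁻⁶ mol/L
[PO₄³⁻] = 2s = 2.33×10⁻⁶ mol/L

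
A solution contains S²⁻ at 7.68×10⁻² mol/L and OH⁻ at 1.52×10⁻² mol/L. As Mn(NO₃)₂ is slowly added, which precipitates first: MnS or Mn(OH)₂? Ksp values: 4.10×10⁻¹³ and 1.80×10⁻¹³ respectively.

A salt starts to precipitate once the ion product Q reaches its Ksp.
For MnS: [Mn²⁺] = (Ksp/[S²⁻]) = 5.34×10⁻¹² mol/L
For Mn(OH)₂: [Mn²⁺] = (Ksp/[OH⁻]^2) = 7.79×10⁻¹⁰ mol/L
Since MnS needs less Mn²⁺ to reach saturation, it precipitates first.

MnS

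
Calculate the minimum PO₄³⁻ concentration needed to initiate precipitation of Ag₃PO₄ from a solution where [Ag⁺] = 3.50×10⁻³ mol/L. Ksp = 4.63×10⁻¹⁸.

1.08×10⁻¹⁰ M

Each salt precipitates once Q = Ksp for that salt.
Ag₃PO₄(s) ⇌ 3 Ag⁺(aq) + PO₄³⁻(aq)
Ksp = [Ag⁺]^3[PO₄³⁻] = [PO₄³⁻](3.50×10⁻³)^3
[PO₄³⁻] = 4.63×10⁻¹⁸ / (3.50×10⁻³)^3 = 1.08×10⁻¹⁰
[PO₄³⁻] = 1.08×10⁻¹⁰ mol/L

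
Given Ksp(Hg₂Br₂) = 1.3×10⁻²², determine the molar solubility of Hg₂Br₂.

Hg₂Br₂(s) ⇌ Hg₂²⁺(aq) + 2 Br⁻(aq)
If s mol/L of Hg₂Br₂ dissolves, [Hg₂²⁺] = s and [Br⁻] = 2s.
Ksp = [Hg₂²⁺][Br⁻]^2 = s · (2s)^2 = 4s^3
4s^3 = 1.3×10⁻²²  ⇒  s^3 = 3.3×10⁻²³
s = (3.3×10⁻²³)^(1/3) = 3.2×10⁻⁸ M

3.2×10⁻⁸ M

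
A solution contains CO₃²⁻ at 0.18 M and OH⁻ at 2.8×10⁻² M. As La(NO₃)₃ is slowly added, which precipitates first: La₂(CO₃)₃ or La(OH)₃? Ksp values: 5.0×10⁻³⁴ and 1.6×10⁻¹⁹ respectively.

Precipitation begins when Q = Ksp.
For La₂(CO₃)₃: [La³⁺] = (Ksp/[CO₃²⁻]^3)^(1/2) = 2.9×10⁻¹⁶ M
For La(OH)₃: [La³⁺] = (Ksp/[OH⁻]^3) = 7.3×10⁻¹⁵ M
The smaller threshold [La³⁺] is reached first, so La₂(CO₃)₃ precipitates first.

La₂(CO₃)₃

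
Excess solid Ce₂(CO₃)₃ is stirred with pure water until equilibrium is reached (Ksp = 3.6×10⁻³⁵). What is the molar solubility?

5.1×10⁻⁸ M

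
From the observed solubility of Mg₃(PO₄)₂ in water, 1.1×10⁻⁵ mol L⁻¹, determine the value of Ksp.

Mg₃(PO₄)₂(s) ⇌ 3 Mg²⁺(aq) + 2 PO₄³⁻(aq)
For each mole of Mg₃(PO₄)₂ that dissolves per liter, [Mg²⁺] = 3s and [PO₄³⁻] = 2s; let s denote this solubility.
Ksp = [Mg²⁺]^3[PO₄³⁻]^2 = (3s)^3 · (2s)^2 = 108s^5
Ksp = 108 × (1.1×10⁻⁵)^5 = 1.7×10⁻²³

Ksp = 1.7×10⁻²³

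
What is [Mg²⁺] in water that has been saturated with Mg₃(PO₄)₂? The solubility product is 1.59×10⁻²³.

3.24×10⁻⁵ M

Mg₃(PO₄)₂(s) ⇌ 3 Mg²⁺(aq) + 2 PO₄³⁻(aq)
Call the molar solubility s, so that [Mg²⁺] = 3s and [PO₄³⁻] = 2s.
Ksp = [Mg²⁺]^3[PO₄³⁻]^2 = (3s)^3 · (2s)^2 = 108s^5 = 1.59×10⁻²³
s = 1.08×10⁻⁵ M
[Mg²⁺] = 3s = 3.24×10⁻⁵ M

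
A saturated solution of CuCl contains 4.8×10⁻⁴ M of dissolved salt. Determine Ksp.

Ksp = 2.3×10⁻⁷

CuCl(s) ⇌ Cu⁺(aq) + Cl⁻(aq)
Call the molar solubility s, so that [Cu⁺] = s and [Cl⁻] = s.
Ksp = [Cu⁺][Cl⁻] = s · s = s^2
Ksp = (4.8×10⁻⁴)^2 = 2.3×10⁻⁷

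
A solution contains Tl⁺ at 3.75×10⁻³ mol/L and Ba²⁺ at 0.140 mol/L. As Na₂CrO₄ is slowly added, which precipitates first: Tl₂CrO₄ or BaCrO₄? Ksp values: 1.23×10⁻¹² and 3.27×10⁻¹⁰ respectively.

BaCrO₄

A salt starts to precipitate once the ion product Q reaches its Ksp.
For Tl₂CrO₄: [CrO₄²⁻] = (Ksp/[Tl⁺]^2) = 8.75×10⁻⁸ mol/L
For BaCrO₄: [CrO₄²⁻] = (Ksp/[Ba²⁺]) = 2.34×10⁻⁹ mol/L
BaCrO₄ requires the lower [CrO₄²⁻], so it precipitates first.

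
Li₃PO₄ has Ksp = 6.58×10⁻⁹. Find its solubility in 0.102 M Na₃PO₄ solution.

Li₃PO₄(s) ⇌ 3 Li⁺(aq) + PO₄³⁻(aq)
The solution already contains PO₄³⁻ at 0.102 M. Let s be the molar solubility of Li₃PO₄.
[PO₄³⁻] ≈ 0.102 M (common ion dominates); [Li⁺] = 3s.
Ksp = [Li⁺]^3[PO₄³⁻] = (3s)^3(0.102)
(3s)^3 = 6.58×10⁻⁹ / (0.102) = 6.45×10⁻⁸
s = 1.34×10⁻³ M

1.34×10⁻³ M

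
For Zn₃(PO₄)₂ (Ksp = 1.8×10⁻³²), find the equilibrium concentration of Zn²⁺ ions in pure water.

5.3×10⁻⁷ M

Zn₃(PO₄)₂(s) ⇌ 3 Zn²⁺(aq) + 2 PO₄³⁻(aq)
Call the molar solubility s, so that [Zn²⁺] = 3s and [PO₄³⁻] = 2s.
Ksp = [Zn²⁺]^3[PO₄³⁻]^2 = (3s)^3 · (2s)^2 = 108s^5 = 1.8×10⁻³²
s = 1.8×10⁻⁷ mol/L
[Zn²⁺] = 3s = 5.3×10⁻⁷ mol/L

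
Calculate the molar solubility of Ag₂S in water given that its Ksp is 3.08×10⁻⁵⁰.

Ag₂S(s) ⇌ 2 Ag⁺(aq) + S²⁻(aq)
Let s be the molar solubility. Then [Ag⁺] = 2s and [S²⁻] = s.
Ksp = [Ag⁺]^2[S²⁻] = (2s)^2 · s = 4s^3
4s^3 = 3.08×10⁻⁵⁰  ⇒  s^3 = 7.70×10⁻⁵¹
Taking the 3rd root, s = 1.97×10⁻¹⁷ mol/L.

1.97×10⁻¹⁷ M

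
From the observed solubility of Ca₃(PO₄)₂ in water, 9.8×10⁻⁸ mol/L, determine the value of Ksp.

Ca₃(PO₄)₂(s) ⇌ 3 Ca²⁺(aq) + 2 PO₄³⁻(aq)
With molar solubility s: [Ca²⁺] = 3s, [PO₄³⁻] = 2s.
Ksp = [Ca²⁺]^3[PO₄³⁻]^2 = (3s)^3 · (2s)^2 = 108s^5
Ksp = 108 × (9.8×10⁻⁸)^5 = 9.8×10⁻³⁴

Ksp = 9.8×10⁻³⁴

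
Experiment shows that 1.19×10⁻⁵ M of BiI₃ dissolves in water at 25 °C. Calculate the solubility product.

Ksp = 5.41×10⁻¹⁹

BiI₃(s) ⇌ Bi³⁺(aq) + 3 I⁻(aq)
With molar solubility s: [Bi³⁺] = s, [I⁻] = 3s.
Ksp = [Bi³⁺][I⁻]^3 = s · (3s)^3 = 27s^4
Ksp = 27 × (1.19×10⁻⁵)^4 = 5.41×10⁻¹⁹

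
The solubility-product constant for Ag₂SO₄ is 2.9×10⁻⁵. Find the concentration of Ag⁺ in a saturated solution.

Ag₂SO₄(s) ⇌ 2 Ag⁺(aq) + SO₄²⁻(aq)
With molar solubility s: [Ag⁺] = 2s, [SO₄²⁻] = s.
Ksp = [Ag⁺]^2[SO₄²⁻] = (2s)^2 · s = 4s^3 = 2.9×10⁻⁵
s = 1.9×10⁻² mol/L
[Ag⁺] = 2s = 3.9×10⁻² mol/L

3.9×10⁻² M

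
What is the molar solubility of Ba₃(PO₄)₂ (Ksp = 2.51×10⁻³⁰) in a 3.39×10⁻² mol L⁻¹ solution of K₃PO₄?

4.32×10⁻¹⁰ M

Ba₃(PO₄)₂(s) ⇌ 3 Ba²⁺(aq) + 2 PO₄³⁻(aq)
Let s be the solubility of Ba₃(PO₄)₂ here. The common ion gives [PO₄³⁻] ≈ 3.39×10⁻² mol L⁻¹, and [Ba²⁺] = 3s.
Ksp = [Ba²⁺]^3[PO₄³⁻]^2 = (3s)^3(3.39×10⁻²)^2
(3s)^3 = 2.51×10⁻³⁰ / (3.39×10⁻²)^2 = 2.18×10⁻²⁷
s = 4.32×10⁻¹⁰ mol L⁻¹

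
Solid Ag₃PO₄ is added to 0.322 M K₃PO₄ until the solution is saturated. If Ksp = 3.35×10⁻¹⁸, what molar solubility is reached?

7.28×10⁻⁷ M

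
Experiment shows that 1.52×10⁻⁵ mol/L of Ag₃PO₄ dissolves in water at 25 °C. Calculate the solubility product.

Ksp = 1.44×10⁻¹⁸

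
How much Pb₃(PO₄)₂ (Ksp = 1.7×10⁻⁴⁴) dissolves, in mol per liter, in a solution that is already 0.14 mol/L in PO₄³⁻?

Pb₃(PO₄)₂(s) ⇌ 3 Pb²⁺(aq) + 2 PO₄³⁻(aq)
PO₄³⁻ is already present at 0.14 mol/L. If s mol/L of Pb₃(PO₄)₂ dissolves, [Pb²⁺] = 3s while [PO₄³⁻] ≈ 0.14 mol/L.
Ksp = [Pb²⁺]^3[PO₄³⁻]^2 = (3s)^3(0.14)^2
(3s)^3 = 1.7×10⁻⁴⁴ / (0.14)^2 = 8.7×10⁻⁴³
s = 3.2×10⁻¹⁵ mol/L

3.2×10⁻¹⁵ M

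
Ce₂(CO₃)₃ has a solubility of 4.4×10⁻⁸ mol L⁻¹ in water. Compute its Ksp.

Ksp = 1.8×10⁻³⁵

Ce₂(CO₃)₃(s) ⇌ 2 Ce³⁺(aq) + 3 CO₃²⁻(aq)
For each mole of Ce₂(CO₃)₃ that dissolves per liter, [Ce³⁺] = 2s and [CO₃²⁻] = 3s; let s denote this solubility.
Ksp = [Ce³⁺]^2[CO₃²⁻]^3 = (2s)^2 · (3s)^3 = 108s^5
Ksp = 108 × (4.4×10⁻⁸)^5 = 1.8×10⁻³⁵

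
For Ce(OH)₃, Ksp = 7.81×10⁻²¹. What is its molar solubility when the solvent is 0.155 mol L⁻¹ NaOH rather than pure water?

2.10×10⁻¹⁸ M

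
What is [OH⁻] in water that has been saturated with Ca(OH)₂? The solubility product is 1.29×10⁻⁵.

2.95×10⁻² M

Ca(OH)₂(s) ⇌ Ca²⁺(aq) + 2 OH⁻(aq)
If s mol/L of Ca(OH)₂ dissolves, [Ca²⁺] = s and [OH⁻] = 2s.
Ksp = [Ca²⁺][OH⁻]^2 = s · (2s)^2 = 4s^3 = 1.29×10⁻⁵
s = 1.48×10⁻² M
[OH⁻] = 2s = 2.95×10⁻² M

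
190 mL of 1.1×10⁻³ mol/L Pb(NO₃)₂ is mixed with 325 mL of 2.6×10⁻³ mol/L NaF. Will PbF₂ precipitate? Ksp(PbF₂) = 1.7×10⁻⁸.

The combined volume is 515 mL.
[Pb²⁺] = (1.1×10⁻³)(190)/515 = 4.1×10⁻⁴ mol/L
[F⁻] = (2.6×10⁻³)(325)/515 = 1.6×10⁻³ mol/L
Q = [Pb²⁺][F⁻]^2 = 1.1×10⁻⁹
Since Q (1.1×10⁻⁹) is less than Ksp (1.7×10⁻⁸), no PbF₂ precipitates.

No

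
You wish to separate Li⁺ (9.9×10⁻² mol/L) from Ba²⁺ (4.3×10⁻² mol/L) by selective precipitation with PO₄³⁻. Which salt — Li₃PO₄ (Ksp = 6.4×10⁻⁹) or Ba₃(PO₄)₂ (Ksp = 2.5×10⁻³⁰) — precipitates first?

Precipitation of each salt begins when its ion product equals Ksp.
For Li₃PO₄: [PO₄³⁻] = (Ksp/[Li⁺]^3) = 6.6×10⁻⁶ mol/L
For Ba₃(PO₄)₂: [PO₄³⁻] = (Ksp/[Ba²⁺]^3)^(1/2) = 1.8×10⁻¹³ mol/L
Since Ba₃(PO₄)₂ needs less PO₄³⁻ to reach saturation, it precipitates first.

Ba₃(PO₄)₂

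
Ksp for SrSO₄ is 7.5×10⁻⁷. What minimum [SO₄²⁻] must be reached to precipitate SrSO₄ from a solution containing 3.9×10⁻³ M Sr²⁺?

A salt starts to precipitate once the ion product Q reaches its Ksp.
SrSO₄(s) ⇌ Sr²⁺(aq) + SO₄²⁻(aq)
Ksp = [Sr²⁺][SO₄²⁻] = [SO₄²⁻](3.9×10⁻³)
[SO₄²⁻] = 7.5×10⁻⁷ / (3.9×10⁻³) = 1.9×10⁻⁴
[SO₄²⁻] = 1.9×10⁻⁴ M

1.9×10⁻⁴ M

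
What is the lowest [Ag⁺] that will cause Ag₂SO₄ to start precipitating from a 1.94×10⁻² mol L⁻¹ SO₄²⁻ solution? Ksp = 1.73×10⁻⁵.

2.99×10⁻² M

The threshold for precipitation is Q = Ksp.
Ag₂SO₄(s) ⇌ 2 Ag⁺(aq) + SO₄²⁻(aq)
Ksp = [Ag⁺]^2[SO₄²⁻] = [Ag⁺]^2(1.94×10⁻²)
[Ag⁺]^2 = 1.73×10⁻⁵ / (1.94×10⁻²) = 8.92×10⁻⁴
[Ag⁺] = 2.99×10⁻² mol L⁻¹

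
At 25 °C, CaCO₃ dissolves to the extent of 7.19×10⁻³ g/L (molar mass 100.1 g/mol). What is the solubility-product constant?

Molar solubility s = (7.19×10⁻³ g/L) / (100.1 g/mol) = 7.1828×10⁻⁵ mol/L
CaCO₃(s) ⇌ Ca²⁺(aq) + CO₃²⁻(aq)
If s mol/L of CaCO₃ dissolves, [Ca²⁺] = s and [CO₃²⁻] = s.
Ksp = [Ca²⁺][CO₃²⁻] = s · s = s^2
Ksp = (7.1828×10⁻⁵)^2 = 5.16×10⁻⁹

Ksp = 5.16×10⁻⁹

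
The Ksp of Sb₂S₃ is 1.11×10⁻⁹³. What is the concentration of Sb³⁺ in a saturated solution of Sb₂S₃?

Sb₂S₃(s) ⇌ 2 Sb³⁺(aq) + 3 S²⁻(aq)
Let s be the molar solubility. Then [Sb³⁺] = 2s and [S²⁻] = 3s.
Ksp = [Sb³⁺]^2[S²⁻]^3 = (2s)^2 · (3s)^3 = 108s^5 = 1.11×10⁻⁹³
s = 1.01×10⁻¹⁹ mol L⁻¹
[Sb³⁺] = 2s = 2.01×10⁻¹⁹ mol L⁻¹

2.01×10⁻¹⁹ M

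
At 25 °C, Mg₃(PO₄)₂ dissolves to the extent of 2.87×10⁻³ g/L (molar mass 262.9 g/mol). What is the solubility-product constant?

Ksp = 1.67×10⁻²³

Molar solubility s = (2.87×10⁻³ g/L) / (262.9 g/mol) = 1.0917×10⁻⁵ mol/L
Mg₃(PO₄)₂(s) ⇌ 3 Mg²⁺(aq) + 2 PO₄³⁻(aq)
Call the molar solubility s, so that [Mg²⁺] = 3s and [PO₄³⁻] = 2s.
Ksp = [Mg²⁺]^3[PO₄³⁻]^2 = (3s)^3 · (2s)^2 = 108s^5
Ksp = 108 × (1.0917×10⁻⁵)^5 = 1.67×10⁻²³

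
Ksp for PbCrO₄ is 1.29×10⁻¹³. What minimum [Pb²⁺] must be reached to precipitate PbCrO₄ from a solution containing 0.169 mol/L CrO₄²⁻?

7.63×10⁻¹³ M

The threshold for precipitation is Q = Ksp.
PbCrO₄(s) ⇌ Pb²⁺(aq) + CrO₄²⁻(aq)
Ksp = [Pb²⁺][CrO₄²⁻] = [Pb²⁺](0.169)
[Pb²⁺] = 1.29×10⁻¹³ / (0.169) = 7.63×10⁻¹³
[Pb²⁺] = 7.63×10⁻¹³ mol/L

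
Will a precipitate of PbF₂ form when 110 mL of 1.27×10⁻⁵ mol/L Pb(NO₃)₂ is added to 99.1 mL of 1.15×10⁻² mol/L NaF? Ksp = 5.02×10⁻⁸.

No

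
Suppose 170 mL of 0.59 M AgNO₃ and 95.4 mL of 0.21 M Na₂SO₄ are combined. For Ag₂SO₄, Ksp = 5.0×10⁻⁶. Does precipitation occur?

Yes

Total volume after mixing = 170 + 95.4 = 265.4 mL.
[Ag⁺] = (0.59)(170)/265.4 = 0.38 M
[SO₄²⁻] = (0.21)(95.4)/265.4 = 7.5×10⁻² M
Q = [Ag⁺]^2[SO₄²⁻] = 1.1×10⁻²
Since Q (1.1×10⁻²) exceeds Ksp (5.0×10⁻⁶), Ag₂SO₄ will precipitate.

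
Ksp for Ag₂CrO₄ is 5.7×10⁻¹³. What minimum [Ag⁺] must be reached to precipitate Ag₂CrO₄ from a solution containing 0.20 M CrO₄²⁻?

Each salt precipitates once Q = Ksp for that salt.
Ag₂CrO₄(s) ⇌ 2 Ag⁺(aq) + CrO₄²⁻(aq)
Ksp = [Ag⁺]^2[CrO₄²⁻] = [Ag⁺]^2(0.20)
[Ag⁺]^2 = 5.7×10⁻¹³ / (0.20) = 2.9×10⁻¹²
[Ag⁺] = 1.7×10⁻⁶ M

1.7×10⁻⁶ M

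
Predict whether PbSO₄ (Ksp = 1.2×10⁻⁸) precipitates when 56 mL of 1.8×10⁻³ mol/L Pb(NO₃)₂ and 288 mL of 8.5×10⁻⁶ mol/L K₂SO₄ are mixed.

The combined volume is 344 mL.
[Pb²⁺] = (1.8×10⁻³)(56)/344 = 2.9×10⁻⁴ mol/L
[SO₄²⁻] = (8.5×10⁻⁶)(288)/344 = 7.1×10⁻⁶ mol/L
Q = [Pb²⁺][SO₄²⁻] = 2.1×10⁻⁹
Q = 2.1×10⁻⁹ < Ksp = 1.2×10⁻⁸, so the solution is unsaturated and no precipitate forms.

No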